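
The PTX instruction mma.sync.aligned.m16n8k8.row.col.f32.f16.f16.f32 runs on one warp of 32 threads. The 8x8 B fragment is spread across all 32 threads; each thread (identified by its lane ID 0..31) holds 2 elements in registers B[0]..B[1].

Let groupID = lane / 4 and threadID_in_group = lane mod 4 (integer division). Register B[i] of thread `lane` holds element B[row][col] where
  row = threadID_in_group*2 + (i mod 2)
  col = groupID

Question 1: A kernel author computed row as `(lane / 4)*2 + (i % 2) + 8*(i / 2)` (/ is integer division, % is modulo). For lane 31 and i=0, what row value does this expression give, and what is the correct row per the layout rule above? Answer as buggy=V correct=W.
`(lane / 4)*2 + (i % 2) + 8*(i / 2)`[31,0]->14
lane 31: g=7 (31/4), t=3 (31%4)
i=0: r=3*2+0=6, c=g=7
row: 14 vs 6

buggy=14 correct=6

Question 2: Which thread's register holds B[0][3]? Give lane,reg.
c=3->g=3  r=0->t=0,b0=0
L=3*4+0=12  i=0=0

12,0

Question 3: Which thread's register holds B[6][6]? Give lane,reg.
c=6⇒gr=6  r=6⇒th=3,odd=0
L=6*4+3=27  i=0=0

27,0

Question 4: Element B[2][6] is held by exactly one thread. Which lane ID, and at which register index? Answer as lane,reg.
25,0

c:6=>grp=6  r:2=>tig=1,lo=0
L=6*4+1=25  i=0=0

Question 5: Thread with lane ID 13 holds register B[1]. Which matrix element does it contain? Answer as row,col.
lane 13⇒13/4=3, 13 mod 4=1
i=1  r:2·1+1⇒3  c:3

3,3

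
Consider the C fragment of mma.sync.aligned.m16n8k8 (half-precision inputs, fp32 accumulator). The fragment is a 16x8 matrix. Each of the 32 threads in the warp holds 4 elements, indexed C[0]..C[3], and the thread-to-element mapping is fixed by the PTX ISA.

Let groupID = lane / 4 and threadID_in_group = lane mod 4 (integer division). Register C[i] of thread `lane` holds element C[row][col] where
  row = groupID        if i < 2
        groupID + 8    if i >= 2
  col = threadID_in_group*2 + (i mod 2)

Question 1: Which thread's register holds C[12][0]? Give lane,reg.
16,2

r: 12->gid=4,r8=1  c: 0->tid=0,i&1=0
L=4*4+0=16  i=1*2+0=2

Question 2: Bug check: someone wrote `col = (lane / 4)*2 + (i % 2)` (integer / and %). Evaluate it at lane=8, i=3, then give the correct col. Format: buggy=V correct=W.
`(lane / 4)*2 + (i % 2)`[8,3]->5
lane 8: g=2 (8/4), t=0 (8%4)
i=3: r=2+8=10, c=0*2+1=1
col: 5 vs 1

buggy=5 correct=1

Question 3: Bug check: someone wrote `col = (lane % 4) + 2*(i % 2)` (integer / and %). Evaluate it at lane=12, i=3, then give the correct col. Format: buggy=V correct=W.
`(lane % 4) + 2*(i % 2)`[12,3]->2
L=12->g=12>>2=3, t=12&3=0
[3]->row 3+8=11  col 0·2+1=1
col: 2 vs 1

buggy=2 correct=1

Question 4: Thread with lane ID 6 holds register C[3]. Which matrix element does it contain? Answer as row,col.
6: grp=1,tig=2
[3] (1+8,2*2+1) = (9,5)

9,5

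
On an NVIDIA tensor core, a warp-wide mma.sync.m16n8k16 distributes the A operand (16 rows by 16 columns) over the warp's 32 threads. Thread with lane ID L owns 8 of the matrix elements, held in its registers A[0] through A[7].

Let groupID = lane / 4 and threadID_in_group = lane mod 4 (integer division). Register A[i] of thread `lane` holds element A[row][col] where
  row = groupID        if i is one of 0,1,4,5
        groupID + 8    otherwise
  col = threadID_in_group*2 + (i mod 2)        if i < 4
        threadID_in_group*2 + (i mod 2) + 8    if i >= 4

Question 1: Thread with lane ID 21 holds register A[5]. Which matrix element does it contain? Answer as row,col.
5,11

L=21->gid=21>>2=5, tid=21&3=1
[5]->row 5+0=5  col 1·2+1+8=11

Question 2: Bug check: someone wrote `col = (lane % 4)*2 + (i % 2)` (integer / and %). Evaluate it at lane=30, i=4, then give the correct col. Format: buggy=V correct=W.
buggy=4 correct=12

`(lane % 4)*2 + (i % 2)`[30,4]->4
lane 30: g=7 (30/4), t=2 (30%4)
i=4: r=7+0=7, c=2*2+0+8=12
col: 4 vs 12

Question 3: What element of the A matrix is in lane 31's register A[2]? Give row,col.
15,6

L=31=>grp=31>>2=7, tig=31&3=3
[2]=>row 7+8=15  col 3·2+0+0=6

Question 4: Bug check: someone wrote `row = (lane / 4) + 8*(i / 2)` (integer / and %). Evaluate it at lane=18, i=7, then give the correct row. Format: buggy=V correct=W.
buggy=28 correct=12

`(lane / 4) + 8*(i / 2)`[18,7]->28
L=18->gid=18>>2=4, tid=18&3=2
[7]->row 4+8=12  col 2·2+1+8=13
row: 28 vs 12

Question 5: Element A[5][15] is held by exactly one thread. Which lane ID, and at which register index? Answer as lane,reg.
r=5→G=5,rhi=0  c=15→chi=1,T=3,p=1
L=5*4+3=23  i=1*4+0*2+1=5

23,5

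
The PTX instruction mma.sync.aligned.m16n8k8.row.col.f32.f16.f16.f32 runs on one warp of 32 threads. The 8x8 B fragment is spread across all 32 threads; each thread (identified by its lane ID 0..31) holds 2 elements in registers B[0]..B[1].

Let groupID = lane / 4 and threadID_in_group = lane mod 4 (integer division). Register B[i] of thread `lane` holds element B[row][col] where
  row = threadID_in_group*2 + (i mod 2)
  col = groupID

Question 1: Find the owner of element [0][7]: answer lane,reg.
c=7⇒gr=7  r=0⇒th=0,odd=0
L=7*4+0=28  i=0=0

28,0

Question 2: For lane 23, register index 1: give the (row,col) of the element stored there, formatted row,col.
lane 23→23/4=5, 23 mod 4=3
i=1  r:2·3+1→7  c:5

7,5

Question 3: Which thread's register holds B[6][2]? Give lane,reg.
c=2->g=2  r=6->t=3,b0=0
L=2*4+3=11  i=0=0

11,0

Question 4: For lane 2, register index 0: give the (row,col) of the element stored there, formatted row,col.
4,0

L=2→G=2>>2=0, T=2&3=2
[0]→row 2·2+0=4  col G=0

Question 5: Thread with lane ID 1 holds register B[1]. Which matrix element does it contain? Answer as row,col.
3,0

lane 1: g=0 (1/4), t=1 (1%4)
i=1: r=1*2+1=3, c=g=0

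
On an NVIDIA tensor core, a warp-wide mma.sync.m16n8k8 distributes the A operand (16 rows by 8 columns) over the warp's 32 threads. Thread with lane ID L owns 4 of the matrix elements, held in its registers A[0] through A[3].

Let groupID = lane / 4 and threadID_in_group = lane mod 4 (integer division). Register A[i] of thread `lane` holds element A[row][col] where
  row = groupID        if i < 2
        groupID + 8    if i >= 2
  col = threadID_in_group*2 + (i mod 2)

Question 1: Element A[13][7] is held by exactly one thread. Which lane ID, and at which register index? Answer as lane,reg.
r=13⇒gr=5,Rb=1  c=7⇒th=3,odd=1
L=5*4+3=23  i=1*2+1=3

23,3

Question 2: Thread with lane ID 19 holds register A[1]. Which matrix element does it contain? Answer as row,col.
L=19->g=19>>2=4, t=19&3=3
[1]->row 4+0=4  col 3·2+1=7

4,7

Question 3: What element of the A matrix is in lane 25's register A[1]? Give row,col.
6,3

L=25->gid=25>>2=6, tid=25&3=1
[1]->row 6+0=6  col 1·2+1=3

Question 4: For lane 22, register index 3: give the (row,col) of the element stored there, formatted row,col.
lane 22⇒22/4=5, 22 mod 4=2
i=3  r:5+8⇒13  c:2·2+1⇒5

13,5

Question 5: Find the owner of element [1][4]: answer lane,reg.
r:1=>grp=1,rB=0  c:4=>tig=2,lo=0
L=1*4+2=6  i=0*2+0=0

6,0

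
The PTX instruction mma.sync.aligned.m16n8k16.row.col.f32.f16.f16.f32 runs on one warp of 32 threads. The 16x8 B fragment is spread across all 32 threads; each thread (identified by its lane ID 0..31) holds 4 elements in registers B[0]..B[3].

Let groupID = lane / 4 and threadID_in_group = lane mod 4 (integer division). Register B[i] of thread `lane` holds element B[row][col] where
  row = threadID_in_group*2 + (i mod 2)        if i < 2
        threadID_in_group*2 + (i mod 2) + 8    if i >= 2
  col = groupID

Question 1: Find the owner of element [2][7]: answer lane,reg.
29,0

c=7->g=7  r=2->rb=0,t=1,b0=0
L=7*4+1=29  i=0*2+0=0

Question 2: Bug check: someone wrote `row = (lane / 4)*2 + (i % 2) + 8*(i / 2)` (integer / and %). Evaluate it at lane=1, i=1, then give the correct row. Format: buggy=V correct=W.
buggy=1 correct=3

`(lane / 4)*2 + (i % 2) + 8*(i / 2)`[1,1]=>1
L=1=>grp=1>>2=0, tig=1&3=1
[1]=>row 1·2+1+0=3  col grp=0
row: 1 vs 3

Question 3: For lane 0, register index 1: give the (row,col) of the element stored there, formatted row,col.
1,0

lane 0->0/4=0, 0 mod 4=0
i=1  r:2·0+1+0->1  c:0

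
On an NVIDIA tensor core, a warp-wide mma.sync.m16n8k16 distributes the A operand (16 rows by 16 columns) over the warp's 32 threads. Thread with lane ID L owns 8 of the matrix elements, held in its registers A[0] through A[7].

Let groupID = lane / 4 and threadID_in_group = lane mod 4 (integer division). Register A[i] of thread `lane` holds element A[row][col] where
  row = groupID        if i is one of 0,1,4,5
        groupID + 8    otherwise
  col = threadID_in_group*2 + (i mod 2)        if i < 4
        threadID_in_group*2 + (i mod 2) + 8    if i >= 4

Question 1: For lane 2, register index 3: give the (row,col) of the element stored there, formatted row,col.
8,5

lane 2: g=0 (2/4), t=2 (2%4)
i=3: r=0+8=8, c=2*2+1+0=5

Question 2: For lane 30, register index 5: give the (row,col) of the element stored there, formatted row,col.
lane 30→30/4=7, 30 mod 4=2
i=5  r:7+0→7  c:2·2+1+8→13

7,13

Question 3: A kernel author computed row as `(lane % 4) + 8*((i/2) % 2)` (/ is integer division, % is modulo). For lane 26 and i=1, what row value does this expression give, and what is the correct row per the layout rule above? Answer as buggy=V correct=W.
buggy=2 correct=6

`(lane % 4) + 8*((i/2) % 2)`[26,1]->2
L=26->gid=26>>2=6, tid=26&3=2
[1]->row 6+0=6  col 2·2+1+0=5
row: 2 vs 6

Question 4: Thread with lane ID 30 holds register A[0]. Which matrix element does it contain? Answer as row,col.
30: gr=7,th=2
[0] (7+0,2*2+0+0) = (7,4)

7,4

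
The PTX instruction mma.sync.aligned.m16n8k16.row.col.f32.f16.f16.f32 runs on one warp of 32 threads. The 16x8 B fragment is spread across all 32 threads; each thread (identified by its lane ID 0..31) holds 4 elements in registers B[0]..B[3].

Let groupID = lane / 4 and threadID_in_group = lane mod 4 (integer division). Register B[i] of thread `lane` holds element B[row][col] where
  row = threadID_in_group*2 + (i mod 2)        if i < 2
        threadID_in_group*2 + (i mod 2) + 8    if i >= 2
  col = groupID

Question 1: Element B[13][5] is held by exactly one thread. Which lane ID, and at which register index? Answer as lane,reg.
22,3

c=5→G=5  r=13→rhi=1,T=2,p=1
L=5*4+2=22  i=1*2+1=3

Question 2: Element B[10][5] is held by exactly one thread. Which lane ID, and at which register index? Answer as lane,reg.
c=5→G=5  r=10→rhi=1,T=1,p=0
L=5*4+1=21  i=1*2+0=2

21,2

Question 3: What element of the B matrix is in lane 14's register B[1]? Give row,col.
5,3

lane 14->14/4=3, 14 mod 4=2
i=1  r:2·2+1+0->5  c:3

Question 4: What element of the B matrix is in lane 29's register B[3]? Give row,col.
lane 29: G=7 (29/4), T=1 (29%4)
i=3: r=1*2+1+8=11, c=G=7

11,7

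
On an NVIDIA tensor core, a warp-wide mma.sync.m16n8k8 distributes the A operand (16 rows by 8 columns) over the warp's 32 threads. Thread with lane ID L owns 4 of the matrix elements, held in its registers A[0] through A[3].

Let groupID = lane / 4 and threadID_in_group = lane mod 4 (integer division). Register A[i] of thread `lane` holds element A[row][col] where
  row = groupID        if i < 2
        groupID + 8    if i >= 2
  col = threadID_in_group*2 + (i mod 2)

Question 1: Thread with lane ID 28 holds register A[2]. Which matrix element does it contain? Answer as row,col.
28: g=7,t=0
[2] (7+8,0*2+0) = (15,0)

15,0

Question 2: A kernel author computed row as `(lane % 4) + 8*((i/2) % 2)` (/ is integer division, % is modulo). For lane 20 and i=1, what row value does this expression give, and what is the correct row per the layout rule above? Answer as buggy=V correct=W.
`(lane % 4) + 8*((i/2) % 2)`[20,1]->0
20: gid=5,tid=0
[1] (5+0,0*2+1) = (5,1)
row: 0 vs 5

buggy=0 correct=5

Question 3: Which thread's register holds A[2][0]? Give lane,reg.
8,0

r=2→G=2,rhi=0  c=0→T=0,p=0
L=2*4+0=8  i=0*2+0=0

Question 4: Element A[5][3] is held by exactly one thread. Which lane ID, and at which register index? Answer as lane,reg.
r:5=>grp=5,rB=0  c:3=>tig=1,lo=1
L=5*4+1=21  i=0*2+1=1

21,1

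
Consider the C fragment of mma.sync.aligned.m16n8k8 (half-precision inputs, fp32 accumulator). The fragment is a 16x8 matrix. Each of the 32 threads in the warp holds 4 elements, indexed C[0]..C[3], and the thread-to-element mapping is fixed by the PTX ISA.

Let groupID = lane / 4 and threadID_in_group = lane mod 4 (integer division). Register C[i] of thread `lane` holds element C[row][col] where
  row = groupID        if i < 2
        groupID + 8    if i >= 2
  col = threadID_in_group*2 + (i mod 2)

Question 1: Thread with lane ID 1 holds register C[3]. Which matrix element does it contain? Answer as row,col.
8,3

1: g=0,t=1
[3] (0+8,1*2+1) = (8,3)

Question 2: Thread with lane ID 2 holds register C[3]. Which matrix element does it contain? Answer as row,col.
8,5

L=2->gid=2>>2=0, tid=2&3=2
[3]->row 0+8=8  col 2·2+1=5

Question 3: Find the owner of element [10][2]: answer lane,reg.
r=10->g=2,rb=1  c=2->t=1,b0=0
L=2*4+1=9  i=1*2+0=2

9,2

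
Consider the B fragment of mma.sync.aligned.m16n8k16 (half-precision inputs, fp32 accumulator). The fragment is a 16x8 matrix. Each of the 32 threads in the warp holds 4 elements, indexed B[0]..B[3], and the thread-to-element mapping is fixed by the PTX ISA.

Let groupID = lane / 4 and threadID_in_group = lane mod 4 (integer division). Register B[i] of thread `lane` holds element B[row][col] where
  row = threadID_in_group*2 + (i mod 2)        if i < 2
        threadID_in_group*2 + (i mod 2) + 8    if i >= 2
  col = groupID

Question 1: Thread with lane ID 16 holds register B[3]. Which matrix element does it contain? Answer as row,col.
L=16⇒gr=16>>2=4, th=16&3=0
[3]⇒row 0·2+1+8=9  col gr=4

9,4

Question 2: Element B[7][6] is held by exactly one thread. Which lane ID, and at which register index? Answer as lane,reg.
c=6->g=6  r=7->rb=0,t=3,b0=1
L=6*4+3=27  i=0*2+1=1

27,1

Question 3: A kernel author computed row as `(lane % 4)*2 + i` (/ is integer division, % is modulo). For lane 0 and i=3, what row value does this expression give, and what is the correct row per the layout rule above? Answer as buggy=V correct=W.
`(lane % 4)*2 + i`[0,3]→3
L=0→G=0>>2=0, T=0&3=0
[3]→row 0·2+1+8=9  col G=0
row: 3 vs 9

buggy=3 correct=9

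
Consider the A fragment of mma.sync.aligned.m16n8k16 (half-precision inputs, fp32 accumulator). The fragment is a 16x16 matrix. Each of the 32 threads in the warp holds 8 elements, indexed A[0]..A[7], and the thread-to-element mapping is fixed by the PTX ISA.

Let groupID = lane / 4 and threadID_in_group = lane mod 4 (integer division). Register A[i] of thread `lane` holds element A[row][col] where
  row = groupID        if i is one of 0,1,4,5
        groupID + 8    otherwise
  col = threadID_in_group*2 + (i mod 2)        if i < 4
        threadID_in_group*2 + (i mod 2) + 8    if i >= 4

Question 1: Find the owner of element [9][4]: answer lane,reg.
r=9->g=1,rb=1  c=4->cb=0,t=2,b0=0
L=1*4+2=6  i=0*4+1*2+0=2

6,2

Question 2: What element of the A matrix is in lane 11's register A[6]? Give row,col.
10,14

L=11->g=11>>2=2, t=11&3=3
[6]->row 2+8=10  col 3·2+0+8=14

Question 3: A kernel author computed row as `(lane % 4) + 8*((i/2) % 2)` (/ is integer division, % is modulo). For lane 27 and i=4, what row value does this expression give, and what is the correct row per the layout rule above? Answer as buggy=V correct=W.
buggy=3 correct=6

`(lane % 4) + 8*((i/2) % 2)`[27,4]→3
lane 27→27/4=6, 27 mod 4=3
i=4  r:6+0→6  c:2·3+0+8→14
row: 3 vs 6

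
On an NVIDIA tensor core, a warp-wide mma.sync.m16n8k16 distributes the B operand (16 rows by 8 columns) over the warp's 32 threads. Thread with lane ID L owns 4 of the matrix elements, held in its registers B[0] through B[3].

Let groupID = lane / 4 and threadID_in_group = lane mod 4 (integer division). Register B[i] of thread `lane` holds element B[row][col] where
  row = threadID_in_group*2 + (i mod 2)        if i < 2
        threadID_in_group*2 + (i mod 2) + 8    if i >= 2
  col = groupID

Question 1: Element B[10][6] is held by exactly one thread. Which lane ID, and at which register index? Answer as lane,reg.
c=6⇒gr=6  r=10⇒Rb=1,th=1,odd=0
L=6*4+1=25  i=1*2+0=2

25,2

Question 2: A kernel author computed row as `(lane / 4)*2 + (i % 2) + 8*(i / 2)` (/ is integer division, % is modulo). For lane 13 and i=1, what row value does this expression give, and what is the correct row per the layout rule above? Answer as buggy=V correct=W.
buggy=7 correct=3

`(lane / 4)*2 + (i % 2) + 8*(i / 2)`[13,1]=>7
lane 13=>13/4=3, 13 mod 4=1
i=1  r:2·1+1+0=>3  c:3
row: 7 vs 3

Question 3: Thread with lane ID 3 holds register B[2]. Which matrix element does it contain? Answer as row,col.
lane 3: gid=0 (3/4), tid=3 (3%4)
i=2: r=3*2+0+8=14, c=gid=0

14,0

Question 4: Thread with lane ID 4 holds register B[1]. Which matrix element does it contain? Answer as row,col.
1,1

L=4->g=4>>2=1, t=4&3=0
[1]->row 0·2+1+0=1  col g=1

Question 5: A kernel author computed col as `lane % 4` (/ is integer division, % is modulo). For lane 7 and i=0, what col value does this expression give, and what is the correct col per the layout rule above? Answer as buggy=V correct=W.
buggy=3 correct=1

`lane % 4`[7,0]->3
lane 7->7/4=1, 7 mod 4=3
i=0  r:2·3+0+0->6  c:1
col: 3 vs 1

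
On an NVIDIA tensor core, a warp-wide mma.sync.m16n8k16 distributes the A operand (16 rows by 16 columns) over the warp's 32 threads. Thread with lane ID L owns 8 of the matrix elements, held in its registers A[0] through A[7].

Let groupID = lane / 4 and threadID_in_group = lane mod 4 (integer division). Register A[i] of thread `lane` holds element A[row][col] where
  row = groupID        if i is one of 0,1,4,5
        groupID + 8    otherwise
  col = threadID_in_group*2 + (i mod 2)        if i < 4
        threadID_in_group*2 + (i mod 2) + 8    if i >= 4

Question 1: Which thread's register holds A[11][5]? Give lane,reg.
r=11⇒gr=3,Rb=1  c=5⇒Cb=0,th=2,odd=1
L=3*4+2=14  i=0*4+1*2+1=3

14,3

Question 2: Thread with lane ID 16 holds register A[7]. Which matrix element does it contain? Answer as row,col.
16: gr=4,th=0
[7] (4+8,0*2+1+8) = (12,9)

12,9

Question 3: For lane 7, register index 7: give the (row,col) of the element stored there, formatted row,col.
lane 7: gid=1 (7/4), tid=3 (7%4)
i=7: r=1+8=9, c=3*2+1+8=15

9,15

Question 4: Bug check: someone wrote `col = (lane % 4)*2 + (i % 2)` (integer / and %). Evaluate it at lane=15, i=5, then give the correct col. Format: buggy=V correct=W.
buggy=7 correct=15

`(lane % 4)*2 + (i % 2)`[15,5]=>7
lane 15: grp=3 (15/4), tig=3 (15%4)
i=5: r=3+0=3, c=3*2+1+8=15
col: 7 vs 15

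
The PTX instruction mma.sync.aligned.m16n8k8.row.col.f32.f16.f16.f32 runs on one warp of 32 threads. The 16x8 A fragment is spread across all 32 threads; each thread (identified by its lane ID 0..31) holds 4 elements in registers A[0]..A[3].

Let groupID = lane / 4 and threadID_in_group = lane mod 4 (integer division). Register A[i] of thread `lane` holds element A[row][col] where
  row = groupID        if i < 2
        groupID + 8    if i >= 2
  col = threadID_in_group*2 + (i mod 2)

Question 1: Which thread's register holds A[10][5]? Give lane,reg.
r=10→G=2,rhi=1  c=5→T=2,p=1
L=2*4+2=10  i=1*2+1=3

10,3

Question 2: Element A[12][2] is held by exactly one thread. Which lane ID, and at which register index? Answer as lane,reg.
r: 12->gid=4,r8=1  c: 2->tid=1,i&1=0
L=4*4+1=17  i=1*2+0=2

17,2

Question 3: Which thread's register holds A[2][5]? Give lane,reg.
r=2→G=2,rhi=0  c=5→T=2,p=1
L=2*4+2=10  i=0*2+1=1

10,1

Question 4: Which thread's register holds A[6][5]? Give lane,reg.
r=6->g=6,rb=0  c=5->t=2,b0=1
L=6*4+2=26  i=0*2+1=1

26,1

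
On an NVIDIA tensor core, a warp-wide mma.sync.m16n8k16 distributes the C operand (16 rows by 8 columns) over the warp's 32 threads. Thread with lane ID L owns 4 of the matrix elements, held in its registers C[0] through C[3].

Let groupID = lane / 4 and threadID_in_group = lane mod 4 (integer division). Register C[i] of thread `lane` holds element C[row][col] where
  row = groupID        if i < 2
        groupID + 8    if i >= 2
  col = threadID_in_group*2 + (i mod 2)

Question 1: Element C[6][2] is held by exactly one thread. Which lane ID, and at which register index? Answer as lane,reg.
25,0

r=6->g=6,rb=0  c=2->t=1,b0=0
L=6*4+1=25  i=0*2+0=0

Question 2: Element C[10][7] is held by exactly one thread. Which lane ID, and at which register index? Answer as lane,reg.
11,3

r=10->g=2,rb=1  c=7->t=3,b0=1
L=2*4+3=11  i=1*2+1=3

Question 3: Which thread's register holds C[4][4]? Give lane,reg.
18,0

r=4⇒gr=4,Rb=0  c=4⇒th=2,odd=0
L=4*4+2=18  i=0*2+0=0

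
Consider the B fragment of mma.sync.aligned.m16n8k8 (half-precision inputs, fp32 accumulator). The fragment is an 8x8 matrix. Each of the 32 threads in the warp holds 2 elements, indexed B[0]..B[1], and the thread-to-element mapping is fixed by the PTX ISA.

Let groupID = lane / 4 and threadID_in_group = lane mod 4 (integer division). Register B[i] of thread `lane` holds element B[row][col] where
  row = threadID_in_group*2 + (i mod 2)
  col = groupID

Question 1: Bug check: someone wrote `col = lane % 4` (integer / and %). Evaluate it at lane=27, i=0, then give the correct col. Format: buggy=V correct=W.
`lane % 4`[27,0]⇒3
lane 27: gr=6 (27/4), th=3 (27%4)
i=0: r=3*2+0=6, c=gr=6
col: 3 vs 6

buggy=3 correct=6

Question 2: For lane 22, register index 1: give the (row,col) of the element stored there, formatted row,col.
5,5

L=22->g=22>>2=5, t=22&3=2
[1]->row 2·2+1=5  col g=5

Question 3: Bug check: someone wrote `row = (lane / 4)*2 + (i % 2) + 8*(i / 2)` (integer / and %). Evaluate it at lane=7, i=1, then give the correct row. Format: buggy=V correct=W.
buggy=3 correct=7

`(lane / 4)*2 + (i % 2) + 8*(i / 2)`[7,1]->3
lane 7: gid=1 (7/4), tid=3 (7%4)
i=1: r=3*2+1=7, c=gid=1
row: 3 vs 7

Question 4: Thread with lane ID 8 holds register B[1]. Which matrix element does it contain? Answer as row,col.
lane 8⇒8/4=2, 8 mod 4=0
i=1  r:2·0+1⇒1  c:2

1,2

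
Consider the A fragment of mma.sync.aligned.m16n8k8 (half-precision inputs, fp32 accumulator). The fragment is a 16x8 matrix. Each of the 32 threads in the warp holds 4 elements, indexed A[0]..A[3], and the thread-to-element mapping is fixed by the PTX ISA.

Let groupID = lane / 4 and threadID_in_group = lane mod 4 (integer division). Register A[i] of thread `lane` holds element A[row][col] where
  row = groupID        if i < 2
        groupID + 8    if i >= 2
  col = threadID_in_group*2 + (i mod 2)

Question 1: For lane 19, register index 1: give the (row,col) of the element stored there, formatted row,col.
L=19⇒gr=19>>2=4, th=19&3=3
[1]⇒row 4+0=4  col 3·2+1=7

4,7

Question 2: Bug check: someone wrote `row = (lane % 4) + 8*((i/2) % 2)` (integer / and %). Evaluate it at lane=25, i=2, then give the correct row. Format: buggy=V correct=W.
buggy=9 correct=14

`(lane % 4) + 8*((i/2) % 2)`[25,2]->9
L=25->g=25>>2=6, t=25&3=1
[2]->row 6+8=14  col 1·2+0=2
row: 9 vs 14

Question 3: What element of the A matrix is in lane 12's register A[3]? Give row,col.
lane 12→12/4=3, 12 mod 4=0
i=3  r:3+8→11  c:2·0+1→1

11,1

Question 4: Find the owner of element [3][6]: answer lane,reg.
r:3=>grp=3,rB=0  c:6=>tig=3,lo=0
L=3*4+3=15  i=0*2+0=0

15,0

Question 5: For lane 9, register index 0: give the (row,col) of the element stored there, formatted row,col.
lane 9: gid=2 (9/4), tid=1 (9%4)
i=0: r=2+0=2, c=1*2+0=2

2,2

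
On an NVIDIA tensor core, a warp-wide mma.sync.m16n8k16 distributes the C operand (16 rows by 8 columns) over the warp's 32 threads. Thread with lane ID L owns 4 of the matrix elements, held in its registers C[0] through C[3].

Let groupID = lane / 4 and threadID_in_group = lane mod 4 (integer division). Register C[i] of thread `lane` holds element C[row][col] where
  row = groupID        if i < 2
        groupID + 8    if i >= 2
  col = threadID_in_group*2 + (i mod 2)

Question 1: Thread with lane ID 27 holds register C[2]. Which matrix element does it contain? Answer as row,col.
L=27->gid=27>>2=6, tid=27&3=3
[2]->row 6+8=14  col 3·2+0=6

14,6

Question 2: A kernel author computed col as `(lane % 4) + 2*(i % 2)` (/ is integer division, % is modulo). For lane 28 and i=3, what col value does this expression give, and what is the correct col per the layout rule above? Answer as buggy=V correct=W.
buggy=2 correct=1

`(lane % 4) + 2*(i % 2)`[28,3]->2
lane 28->28/4=7, 28 mod 4=0
i=3  r:7+8->15  c:2·0+1->1
col: 2 vs 1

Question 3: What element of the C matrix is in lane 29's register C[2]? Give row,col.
15,2

lane 29->29/4=7, 29 mod 4=1
i=2  r:7+8->15  c:2·1+0->2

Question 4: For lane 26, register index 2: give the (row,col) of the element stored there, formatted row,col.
14,4

L=26→G=26>>2=6, T=26&3=2
[2]→row 6+8=14  col 2·2+0=4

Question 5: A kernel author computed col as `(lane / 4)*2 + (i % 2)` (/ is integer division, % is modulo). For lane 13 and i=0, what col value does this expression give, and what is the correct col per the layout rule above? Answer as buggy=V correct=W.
`(lane / 4)*2 + (i % 2)`[13,0]=>6
lane 13=>13/4=3, 13 mod 4=1
i=0  r:3+0=>3  c:2·1+0=>2
col: 6 vs 2

buggy=6 correct=2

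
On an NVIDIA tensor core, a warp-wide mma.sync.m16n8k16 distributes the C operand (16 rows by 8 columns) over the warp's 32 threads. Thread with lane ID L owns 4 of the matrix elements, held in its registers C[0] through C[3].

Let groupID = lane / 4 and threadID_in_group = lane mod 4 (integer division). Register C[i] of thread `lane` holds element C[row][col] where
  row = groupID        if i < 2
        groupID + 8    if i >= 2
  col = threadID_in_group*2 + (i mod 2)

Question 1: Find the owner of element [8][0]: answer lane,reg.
r:8=>grp=0,rB=1  c:0=>tig=0,lo=0
L=0*4+0=0  i=1*2+0=2

0,2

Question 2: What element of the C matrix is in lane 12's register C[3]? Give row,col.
11,1

L=12->gid=12>>2=3, tid=12&3=0
[3]->row 3+8=11  col 0·2+1=1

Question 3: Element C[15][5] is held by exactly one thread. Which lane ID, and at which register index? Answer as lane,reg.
r=15→G=7,rhi=1  c=5→T=2,p=1
L=7*4+2=30  i=1*2+1=3

30,3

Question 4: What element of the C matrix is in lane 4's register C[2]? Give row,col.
9,0

L=4=>grp=4>>2=1, tig=4&3=0
[2]=>row 1+8=9  col 0·2+0=0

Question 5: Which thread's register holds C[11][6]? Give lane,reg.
r=11⇒gr=3,Rb=1  c=6⇒th=3,odd=0
L=3*4+3=15  i=1*2+0=2

15,2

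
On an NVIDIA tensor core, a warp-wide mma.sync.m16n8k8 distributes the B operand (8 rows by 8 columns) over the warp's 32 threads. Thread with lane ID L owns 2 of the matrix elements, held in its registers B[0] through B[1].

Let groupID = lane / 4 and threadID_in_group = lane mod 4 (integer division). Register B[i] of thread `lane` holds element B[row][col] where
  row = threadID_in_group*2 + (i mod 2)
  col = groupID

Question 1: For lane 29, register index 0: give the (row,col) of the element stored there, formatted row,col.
lane 29: g=7 (29/4), t=1 (29%4)
i=0: r=1*2+0=2, c=g=7

2,7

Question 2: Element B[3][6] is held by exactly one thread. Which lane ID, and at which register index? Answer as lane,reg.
25,1

c=6→G=6  r=3→T=1,p=1
L=6*4+1=25  i=1=1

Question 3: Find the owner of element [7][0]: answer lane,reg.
c=0→G=0  r=7→T=3,p=1
L=0*4+3=3  i=1=1

3,1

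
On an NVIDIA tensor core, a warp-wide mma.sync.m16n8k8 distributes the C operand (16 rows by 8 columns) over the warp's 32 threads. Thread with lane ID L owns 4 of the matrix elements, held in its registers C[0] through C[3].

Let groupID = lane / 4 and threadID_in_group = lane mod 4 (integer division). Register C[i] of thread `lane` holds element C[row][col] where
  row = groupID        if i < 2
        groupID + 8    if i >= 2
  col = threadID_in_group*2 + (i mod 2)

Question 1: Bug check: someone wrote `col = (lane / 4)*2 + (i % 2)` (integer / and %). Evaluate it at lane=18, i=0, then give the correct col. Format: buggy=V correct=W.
buggy=8 correct=4

`(lane / 4)*2 + (i % 2)`[18,0]->8
lane 18->18/4=4, 18 mod 4=2
i=0  r:4+0->4  c:2·2+0->4
col: 8 vs 4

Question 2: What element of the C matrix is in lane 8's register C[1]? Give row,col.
2,1

L=8->gid=8>>2=2, tid=8&3=0
[1]->row 2+0=2  col 0·2+1=1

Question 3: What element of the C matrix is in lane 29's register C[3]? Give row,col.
lane 29: grp=7 (29/4), tig=1 (29%4)
i=3: r=7+8=15, c=1*2+1=3

15,3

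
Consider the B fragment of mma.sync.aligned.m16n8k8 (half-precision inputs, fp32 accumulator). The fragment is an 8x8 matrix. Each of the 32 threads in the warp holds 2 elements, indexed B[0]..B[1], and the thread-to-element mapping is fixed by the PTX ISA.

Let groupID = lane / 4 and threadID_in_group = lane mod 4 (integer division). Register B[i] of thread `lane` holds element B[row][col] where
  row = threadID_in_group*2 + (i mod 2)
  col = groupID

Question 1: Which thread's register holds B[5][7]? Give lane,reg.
c=7⇒gr=7  r=5⇒th=2,odd=1
L=7*4+2=30  i=1=1

30,1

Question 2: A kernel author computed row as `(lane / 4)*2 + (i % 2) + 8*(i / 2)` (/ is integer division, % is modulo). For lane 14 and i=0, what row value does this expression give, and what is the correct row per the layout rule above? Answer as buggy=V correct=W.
`(lane / 4)*2 + (i % 2) + 8*(i / 2)`[14,0]=>6
14: grp=3,tig=2
[0] (2*2+0,3) = (4,3)
row: 6 vs 4

buggy=6 correct=4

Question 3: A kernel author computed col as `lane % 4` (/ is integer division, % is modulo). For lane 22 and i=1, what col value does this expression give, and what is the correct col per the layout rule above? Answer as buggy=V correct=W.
buggy=2 correct=5

`lane % 4`[22,1]->2
lane 22->22/4=5, 22 mod 4=2
i=1  r:2·2+1->5  c:5
col: 2 vs 5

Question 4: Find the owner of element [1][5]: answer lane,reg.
20,1

c=5->g=5  r=1->t=0,b0=1
L=5*4+0=20  i=1=1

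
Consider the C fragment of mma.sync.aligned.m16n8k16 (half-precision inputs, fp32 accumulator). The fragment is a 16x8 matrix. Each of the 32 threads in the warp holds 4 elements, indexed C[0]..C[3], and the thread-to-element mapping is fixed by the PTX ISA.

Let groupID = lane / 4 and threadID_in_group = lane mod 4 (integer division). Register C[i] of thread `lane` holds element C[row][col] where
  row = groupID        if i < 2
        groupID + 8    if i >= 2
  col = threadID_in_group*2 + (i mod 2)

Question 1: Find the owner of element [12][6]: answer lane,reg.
19,2

r=12->g=4,rb=1  c=6->t=3,b0=0
L=4*4+3=19  i=1*2+0=2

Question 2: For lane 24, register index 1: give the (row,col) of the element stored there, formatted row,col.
lane 24=>24/4=6, 24 mod 4=0
i=1  r:6+0=>6  c:2·0+1=>1

6,1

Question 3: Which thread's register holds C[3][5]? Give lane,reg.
r:3=>grp=3,rB=0  c:5=>tig=2,lo=1
L=3*4+2=14  i=0*2+1=1

14,1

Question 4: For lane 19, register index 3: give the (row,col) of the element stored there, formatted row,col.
12,7

lane 19⇒19/4=4, 19 mod 4=3
i=3  r:4+8⇒12  c:2·3+1⇒7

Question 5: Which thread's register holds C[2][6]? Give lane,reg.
11,0

r=2→G=2,rhi=0  c=6→T=3,p=0
L=2*4+3=11  i=0*2+0=0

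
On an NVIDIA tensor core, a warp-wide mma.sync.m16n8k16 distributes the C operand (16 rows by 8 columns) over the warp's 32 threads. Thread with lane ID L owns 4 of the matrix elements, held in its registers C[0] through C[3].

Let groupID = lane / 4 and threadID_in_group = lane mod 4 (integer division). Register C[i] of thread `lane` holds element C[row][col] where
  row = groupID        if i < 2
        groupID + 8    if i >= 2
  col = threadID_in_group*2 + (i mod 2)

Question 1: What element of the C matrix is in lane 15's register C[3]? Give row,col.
lane 15: G=3 (15/4), T=3 (15%4)
i=3: r=3+8=11, c=3*2+1=7

11,7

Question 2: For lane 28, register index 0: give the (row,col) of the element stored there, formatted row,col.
7,0

lane 28: grp=7 (28/4), tig=0 (28%4)
i=0: r=7+0=7, c=0*2+0=0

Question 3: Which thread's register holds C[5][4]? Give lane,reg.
r=5→G=5,rhi=0  c=4→T=2,p=0
L=5*4+2=22  i=0*2+0=0

22,0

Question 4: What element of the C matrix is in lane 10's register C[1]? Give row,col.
L=10→G=10>>2=2, T=10&3=2
[1]→row 2+0=2  col 2·2+1=5

2,5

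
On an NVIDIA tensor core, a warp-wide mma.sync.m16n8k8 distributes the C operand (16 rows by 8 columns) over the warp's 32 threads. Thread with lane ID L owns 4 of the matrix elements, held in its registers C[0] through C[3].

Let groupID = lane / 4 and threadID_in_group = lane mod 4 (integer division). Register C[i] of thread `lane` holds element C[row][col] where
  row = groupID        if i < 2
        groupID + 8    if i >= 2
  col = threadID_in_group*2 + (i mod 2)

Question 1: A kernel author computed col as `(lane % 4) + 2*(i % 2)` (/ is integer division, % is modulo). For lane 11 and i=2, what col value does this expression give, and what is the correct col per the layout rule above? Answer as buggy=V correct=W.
`(lane % 4) + 2*(i % 2)`[11,2]->3
11: gid=2,tid=3
[2] (2+8,3*2+0) = (10,6)
col: 3 vs 6

buggy=3 correct=6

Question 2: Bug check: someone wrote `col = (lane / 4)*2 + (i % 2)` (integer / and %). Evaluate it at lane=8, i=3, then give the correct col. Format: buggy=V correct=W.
`(lane / 4)*2 + (i % 2)`[8,3]->5
L=8->gid=8>>2=2, tid=8&3=0
[3]->row 2+8=10  col 0·2+1=1
col: 5 vs 1

buggy=5 correct=1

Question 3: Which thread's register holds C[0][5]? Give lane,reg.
2,1

r=0->g=0,rb=0  c=5->t=2,b0=1
L=0*4+2=2  i=0*2+1=1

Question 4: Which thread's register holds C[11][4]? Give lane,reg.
r=11->g=3,rb=1  c=4->t=2,b0=0
L=3*4+2=14  i=1*2+0=2

14,2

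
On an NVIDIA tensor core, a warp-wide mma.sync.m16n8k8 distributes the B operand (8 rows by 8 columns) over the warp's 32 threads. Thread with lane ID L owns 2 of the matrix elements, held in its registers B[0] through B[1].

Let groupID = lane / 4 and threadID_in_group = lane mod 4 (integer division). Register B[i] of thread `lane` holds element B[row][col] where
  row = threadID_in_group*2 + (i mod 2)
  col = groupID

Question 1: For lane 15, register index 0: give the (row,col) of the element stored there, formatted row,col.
6,3

lane 15->15/4=3, 15 mod 4=3
i=0  r:2·3+0->6  c:3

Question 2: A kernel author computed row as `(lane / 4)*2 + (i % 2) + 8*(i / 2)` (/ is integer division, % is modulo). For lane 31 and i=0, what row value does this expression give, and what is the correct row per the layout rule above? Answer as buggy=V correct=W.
`(lane / 4)*2 + (i % 2) + 8*(i / 2)`[31,0]->14
L=31->gid=31>>2=7, tid=31&3=3
[0]->row 3·2+0=6  col gid=7
row: 14 vs 6

buggy=14 correct=6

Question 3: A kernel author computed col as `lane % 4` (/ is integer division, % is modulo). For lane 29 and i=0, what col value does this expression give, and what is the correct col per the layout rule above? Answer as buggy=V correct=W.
buggy=1 correct=7

`lane % 4`[29,0]=>1
lane 29: grp=7 (29/4), tig=1 (29%4)
i=0: r=1*2+0=2, c=grp=7
col: 1 vs 7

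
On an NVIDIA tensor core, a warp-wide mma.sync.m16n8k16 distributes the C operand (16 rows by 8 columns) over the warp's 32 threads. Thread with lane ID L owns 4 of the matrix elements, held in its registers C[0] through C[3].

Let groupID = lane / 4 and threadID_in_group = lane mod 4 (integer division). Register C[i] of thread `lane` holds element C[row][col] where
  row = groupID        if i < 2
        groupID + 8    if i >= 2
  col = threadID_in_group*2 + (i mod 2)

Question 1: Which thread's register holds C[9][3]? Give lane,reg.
r:9=>grp=1,rB=1  c:3=>tig=1,lo=1
L=1*4+1=5  i=1*2+1=3

5,3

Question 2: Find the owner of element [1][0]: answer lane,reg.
4,0

r=1→G=1,rhi=0  c=0→T=0,p=0
L=1*4+0=4  i=0*2+0=0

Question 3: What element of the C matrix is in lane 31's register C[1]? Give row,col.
7,7

31: G=7,T=3
[1] (7+0,3*2+1) = (7,7)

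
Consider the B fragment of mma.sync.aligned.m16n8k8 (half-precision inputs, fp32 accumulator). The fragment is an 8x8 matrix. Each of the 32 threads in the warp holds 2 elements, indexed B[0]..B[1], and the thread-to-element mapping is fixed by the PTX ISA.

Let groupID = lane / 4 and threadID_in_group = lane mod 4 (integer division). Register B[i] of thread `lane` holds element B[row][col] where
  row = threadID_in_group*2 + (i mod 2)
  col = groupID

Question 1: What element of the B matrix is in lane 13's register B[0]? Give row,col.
L=13->g=13>>2=3, t=13&3=1
[0]->row 1·2+0=2  col g=3

2,3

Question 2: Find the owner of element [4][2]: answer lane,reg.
c=2⇒gr=2  r=4⇒th=2,odd=0
L=2*4+2=10  i=0=0

10,0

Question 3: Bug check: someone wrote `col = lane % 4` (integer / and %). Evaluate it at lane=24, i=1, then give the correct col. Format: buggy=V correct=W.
buggy=0 correct=6

`lane % 4`[24,1]->0
L=24->g=24>>2=6, t=24&3=0
[1]->row 0·2+1=1  col g=6
col: 0 vs 6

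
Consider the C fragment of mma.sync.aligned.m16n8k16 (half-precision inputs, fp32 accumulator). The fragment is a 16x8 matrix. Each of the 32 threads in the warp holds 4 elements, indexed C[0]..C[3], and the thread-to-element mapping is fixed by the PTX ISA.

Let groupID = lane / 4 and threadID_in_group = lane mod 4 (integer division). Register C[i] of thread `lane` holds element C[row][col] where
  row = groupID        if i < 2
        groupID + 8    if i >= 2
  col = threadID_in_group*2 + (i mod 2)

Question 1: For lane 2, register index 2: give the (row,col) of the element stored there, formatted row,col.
lane 2->2/4=0, 2 mod 4=2
i=2  r:0+8->8  c:2·2+0->4

8,4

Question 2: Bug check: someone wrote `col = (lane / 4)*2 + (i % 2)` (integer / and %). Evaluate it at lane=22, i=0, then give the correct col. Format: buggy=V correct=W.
buggy=10 correct=4

`(lane / 4)*2 + (i % 2)`[22,0]→10
lane 22→22/4=5, 22 mod 4=2
i=0  r:5+0→5  c:2·2+0→4
col: 10 vs 4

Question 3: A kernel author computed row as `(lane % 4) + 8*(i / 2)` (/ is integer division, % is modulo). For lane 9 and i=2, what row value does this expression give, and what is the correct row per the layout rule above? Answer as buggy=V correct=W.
buggy=9 correct=10

`(lane % 4) + 8*(i / 2)`[9,2]=>9
lane 9: grp=2 (9/4), tig=1 (9%4)
i=2: r=2+8=10, c=1*2+0=2
row: 9 vs 10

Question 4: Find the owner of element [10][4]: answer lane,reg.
r=10⇒gr=2,Rb=1  c=4⇒th=2,odd=0
L=2*4+2=10  i=1*2+0=2

10,2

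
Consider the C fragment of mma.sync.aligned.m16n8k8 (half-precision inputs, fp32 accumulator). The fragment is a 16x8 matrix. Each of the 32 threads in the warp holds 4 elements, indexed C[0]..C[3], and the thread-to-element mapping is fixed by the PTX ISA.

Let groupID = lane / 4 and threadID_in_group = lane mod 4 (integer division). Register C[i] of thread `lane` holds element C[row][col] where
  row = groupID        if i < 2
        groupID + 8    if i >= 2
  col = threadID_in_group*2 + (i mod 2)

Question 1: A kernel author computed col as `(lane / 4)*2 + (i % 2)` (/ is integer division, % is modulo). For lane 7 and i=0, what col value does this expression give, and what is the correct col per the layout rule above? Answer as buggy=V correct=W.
`(lane / 4)*2 + (i % 2)`[7,0]=>2
lane 7: grp=1 (7/4), tig=3 (7%4)
i=0: r=1+0=1, c=3*2+0=6
col: 2 vs 6

buggy=2 correct=6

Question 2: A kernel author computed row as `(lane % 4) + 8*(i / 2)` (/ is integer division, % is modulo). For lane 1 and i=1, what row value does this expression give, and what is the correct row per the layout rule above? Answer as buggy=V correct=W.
buggy=1 correct=0

`(lane % 4) + 8*(i / 2)`[1,1]→1
lane 1: G=0 (1/4), T=1 (1%4)
i=1: r=0+0=0, c=1*2+1=3
row: 1 vs 0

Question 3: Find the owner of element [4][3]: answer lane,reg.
r:4=>grp=4,rB=0  c:3=>tig=1,lo=1
L=4*4+1=17  i=0*2+1=1

17,1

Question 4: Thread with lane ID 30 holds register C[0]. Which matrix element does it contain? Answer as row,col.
30: grp=7,tig=2
[0] (7+0,2*2+0) = (7,4)

7,4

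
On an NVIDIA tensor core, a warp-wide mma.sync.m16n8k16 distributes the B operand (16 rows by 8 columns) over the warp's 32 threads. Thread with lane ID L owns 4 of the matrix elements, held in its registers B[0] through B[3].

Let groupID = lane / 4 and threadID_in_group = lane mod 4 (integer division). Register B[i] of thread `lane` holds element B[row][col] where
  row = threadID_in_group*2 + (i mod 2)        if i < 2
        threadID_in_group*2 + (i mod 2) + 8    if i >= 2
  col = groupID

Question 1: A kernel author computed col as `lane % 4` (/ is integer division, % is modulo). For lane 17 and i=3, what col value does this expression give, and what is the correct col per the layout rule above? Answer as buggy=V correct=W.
buggy=1 correct=4

`lane % 4`[17,3]->1
lane 17: g=4 (17/4), t=1 (17%4)
i=3: r=1*2+1+8=11, c=g=4
col: 1 vs 4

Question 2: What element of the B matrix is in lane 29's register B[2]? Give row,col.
lane 29: gr=7 (29/4), th=1 (29%4)
i=2: r=1*2+0+8=10, c=gr=7

10,7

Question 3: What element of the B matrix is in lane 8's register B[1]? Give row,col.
1,2

L=8→G=8>>2=2, T=8&3=0
[1]→row 0·2+1+0=1  col G=2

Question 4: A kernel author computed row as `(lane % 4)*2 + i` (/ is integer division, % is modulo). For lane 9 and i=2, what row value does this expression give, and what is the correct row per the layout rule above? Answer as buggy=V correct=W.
buggy=4 correct=10

`(lane % 4)*2 + i`[9,2]->4
lane 9: gid=2 (9/4), tid=1 (9%4)
i=2: r=1*2+0+8=10, c=gid=2
row: 4 vs 10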